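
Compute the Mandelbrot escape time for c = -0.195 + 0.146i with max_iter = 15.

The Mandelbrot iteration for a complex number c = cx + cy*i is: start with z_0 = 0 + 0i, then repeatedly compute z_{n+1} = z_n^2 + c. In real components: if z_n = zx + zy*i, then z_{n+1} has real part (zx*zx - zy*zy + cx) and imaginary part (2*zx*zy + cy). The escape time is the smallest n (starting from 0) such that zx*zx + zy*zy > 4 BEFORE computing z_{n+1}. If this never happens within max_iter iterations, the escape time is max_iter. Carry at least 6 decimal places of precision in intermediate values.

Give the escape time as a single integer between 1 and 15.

Answer: 15

Derivation:
z_0 = 0 + 0i, c = -0.1950 + 0.1460i
Iter 1: z = -0.1950 + 0.1460i, |z|^2 = 0.0593
Iter 2: z = -0.1783 + 0.0891i, |z|^2 = 0.0397
Iter 3: z = -0.1711 + 0.1142i, |z|^2 = 0.0423
Iter 4: z = -0.1788 + 0.1069i, |z|^2 = 0.0434
Iter 5: z = -0.1745 + 0.1078i, |z|^2 = 0.0421
Iter 6: z = -0.1762 + 0.1084i, |z|^2 = 0.0428
Iter 7: z = -0.1757 + 0.1078i, |z|^2 = 0.0425
Iter 8: z = -0.1757 + 0.1081i, |z|^2 = 0.0426
Iter 9: z = -0.1758 + 0.1080i, |z|^2 = 0.0426
Iter 10: z = -0.1758 + 0.1080i, |z|^2 = 0.0426
Iter 11: z = -0.1758 + 0.1080i, |z|^2 = 0.0426
Iter 12: z = -0.1758 + 0.1080i, |z|^2 = 0.0426
Iter 13: z = -0.1758 + 0.1080i, |z|^2 = 0.0426
Iter 14: z = -0.1758 + 0.1080i, |z|^2 = 0.0426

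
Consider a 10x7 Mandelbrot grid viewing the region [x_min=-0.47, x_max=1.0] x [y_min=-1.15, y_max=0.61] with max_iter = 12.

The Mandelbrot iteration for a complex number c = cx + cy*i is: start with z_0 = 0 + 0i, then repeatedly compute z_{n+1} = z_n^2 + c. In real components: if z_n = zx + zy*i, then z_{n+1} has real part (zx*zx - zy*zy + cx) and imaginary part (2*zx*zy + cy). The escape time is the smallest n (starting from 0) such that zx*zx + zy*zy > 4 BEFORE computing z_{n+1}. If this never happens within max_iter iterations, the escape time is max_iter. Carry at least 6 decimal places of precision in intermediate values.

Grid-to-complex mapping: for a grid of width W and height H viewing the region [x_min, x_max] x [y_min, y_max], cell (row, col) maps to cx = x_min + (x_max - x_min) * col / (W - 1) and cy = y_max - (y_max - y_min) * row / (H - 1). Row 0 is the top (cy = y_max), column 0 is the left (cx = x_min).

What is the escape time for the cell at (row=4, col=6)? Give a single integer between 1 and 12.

z_0 = 0 + 0i, c = 0.5100 + -0.5633i
Iter 1: z = 0.5100 + -0.5633i, |z|^2 = 0.5774
Iter 2: z = 0.4528 + -1.1379i, |z|^2 = 1.4999
Iter 3: z = -0.5799 + -1.5937i, |z|^2 = 2.8763
Iter 4: z = -1.6937 + 1.2851i, |z|^2 = 4.5202
Escaped at iteration 4

Answer: 4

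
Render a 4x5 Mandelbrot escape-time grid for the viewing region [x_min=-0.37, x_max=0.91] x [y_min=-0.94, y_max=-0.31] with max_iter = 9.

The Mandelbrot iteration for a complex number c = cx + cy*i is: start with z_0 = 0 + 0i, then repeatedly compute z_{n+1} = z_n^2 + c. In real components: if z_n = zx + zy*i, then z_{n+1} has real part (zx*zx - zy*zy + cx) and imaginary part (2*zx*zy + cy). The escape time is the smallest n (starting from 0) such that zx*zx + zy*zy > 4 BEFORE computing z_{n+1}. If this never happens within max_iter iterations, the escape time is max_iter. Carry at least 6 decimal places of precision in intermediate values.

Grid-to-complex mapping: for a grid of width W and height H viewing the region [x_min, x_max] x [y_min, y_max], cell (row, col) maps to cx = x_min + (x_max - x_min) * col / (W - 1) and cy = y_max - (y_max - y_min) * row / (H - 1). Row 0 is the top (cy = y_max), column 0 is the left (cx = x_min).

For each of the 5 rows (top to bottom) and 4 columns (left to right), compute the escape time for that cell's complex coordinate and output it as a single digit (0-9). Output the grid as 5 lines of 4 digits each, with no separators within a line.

(row=0, col=0): c = -0.3700 + -0.3100i → escape time 9
(row=0, col=1): c = 0.0567 + -0.3100i → escape time 9
(row=0, col=2): c = 0.4833 + -0.3100i → escape time 6
(row=0, col=3): c = 0.9100 + -0.3100i → escape time 3
(row=1, col=0): c = -0.3700 + -0.4675i → escape time 9
(row=1, col=1): c = 0.0567 + -0.4675i → escape time 9
(row=1, col=2): c = 0.4833 + -0.4675i → escape time 5
(row=1, col=3): c = 0.9100 + -0.4675i → escape time 2
(row=2, col=0): c = -0.3700 + -0.6250i → escape time 9
(row=2, col=1): c = 0.0567 + -0.6250i → escape time 9
(row=2, col=2): c = 0.4833 + -0.6250i → escape time 4
(row=2, col=3): c = 0.9100 + -0.6250i → escape time 2
(row=3, col=0): c = -0.3700 + -0.7825i → escape time 7
(row=3, col=1): c = 0.0567 + -0.7825i → escape time 8
(row=3, col=2): c = 0.4833 + -0.7825i → escape time 3
(row=3, col=3): c = 0.9100 + -0.7825i → escape time 2
(row=4, col=0): c = -0.3700 + -0.9400i → escape time 5
(row=4, col=1): c = 0.0567 + -0.9400i → escape time 5
(row=4, col=2): c = 0.4833 + -0.9400i → escape time 3
(row=4, col=3): c = 0.9100 + -0.9400i → escape time 2

Answer: 9963
9952
9942
7832
5532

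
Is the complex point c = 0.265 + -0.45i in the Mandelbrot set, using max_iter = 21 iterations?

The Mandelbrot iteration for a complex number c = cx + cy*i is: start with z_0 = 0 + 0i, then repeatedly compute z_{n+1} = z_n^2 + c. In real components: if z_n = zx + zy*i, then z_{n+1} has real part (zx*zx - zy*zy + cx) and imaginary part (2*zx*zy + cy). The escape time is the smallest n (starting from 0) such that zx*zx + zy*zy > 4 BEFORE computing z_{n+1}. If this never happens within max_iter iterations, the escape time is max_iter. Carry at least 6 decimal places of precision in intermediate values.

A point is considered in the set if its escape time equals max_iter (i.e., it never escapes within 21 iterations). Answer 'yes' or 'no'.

Answer: yes

Derivation:
z_0 = 0 + 0i, c = 0.2650 + -0.4500i
Iter 1: z = 0.2650 + -0.4500i, |z|^2 = 0.2727
Iter 2: z = 0.1327 + -0.6885i, |z|^2 = 0.4916
Iter 3: z = -0.1914 + -0.6328i, |z|^2 = 0.4370
Iter 4: z = -0.0987 + -0.2078i, |z|^2 = 0.0529
Iter 5: z = 0.2316 + -0.4090i, |z|^2 = 0.2209
Iter 6: z = 0.1514 + -0.6394i, |z|^2 = 0.4318
Iter 7: z = -0.1209 + -0.6436i, |z|^2 = 0.4288
Iter 8: z = -0.1346 + -0.2943i, |z|^2 = 0.1047
Iter 9: z = 0.1965 + -0.3708i, |z|^2 = 0.1761
Iter 10: z = 0.1661 + -0.5957i, |z|^2 = 0.3825
Iter 11: z = -0.0623 + -0.6479i, |z|^2 = 0.4237
Iter 12: z = -0.1509 + -0.3693i, |z|^2 = 0.1592
Iter 13: z = 0.1514 + -0.3385i, |z|^2 = 0.1375
Iter 14: z = 0.1733 + -0.5525i, |z|^2 = 0.3353
Iter 15: z = -0.0102 + -0.6415i, |z|^2 = 0.4117
Iter 16: z = -0.1464 + -0.4369i, |z|^2 = 0.2123
Iter 17: z = 0.0956 + -0.3220i, |z|^2 = 0.1128
Iter 18: z = 0.1704 + -0.5116i, |z|^2 = 0.2907
Iter 19: z = 0.0324 + -0.6244i, |z|^2 = 0.3909
Iter 20: z = -0.1238 + -0.4904i, |z|^2 = 0.2558
Did not escape in 21 iterations → in set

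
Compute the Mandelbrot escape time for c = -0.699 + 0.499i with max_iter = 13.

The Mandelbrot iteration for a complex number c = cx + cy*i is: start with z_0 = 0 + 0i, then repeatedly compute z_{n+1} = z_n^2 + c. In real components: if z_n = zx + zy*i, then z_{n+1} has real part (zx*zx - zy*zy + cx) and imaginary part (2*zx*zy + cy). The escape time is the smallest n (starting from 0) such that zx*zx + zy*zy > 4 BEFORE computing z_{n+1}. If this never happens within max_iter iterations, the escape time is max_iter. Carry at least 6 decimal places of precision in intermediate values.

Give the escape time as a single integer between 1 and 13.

z_0 = 0 + 0i, c = -0.6990 + 0.4990i
Iter 1: z = -0.6990 + 0.4990i, |z|^2 = 0.7376
Iter 2: z = -0.4594 + -0.1986i, |z|^2 = 0.2505
Iter 3: z = -0.5274 + 0.6815i, |z|^2 = 0.7426
Iter 4: z = -0.8853 + -0.2198i, |z|^2 = 0.8320
Iter 5: z = 0.0364 + 0.8882i, |z|^2 = 0.7902
Iter 6: z = -1.4865 + 0.5636i, |z|^2 = 2.5275
Iter 7: z = 1.1932 + -1.1767i, |z|^2 = 2.8082
Iter 8: z = -0.6599 + -2.3090i, |z|^2 = 5.7668
Escaped at iteration 8

Answer: 8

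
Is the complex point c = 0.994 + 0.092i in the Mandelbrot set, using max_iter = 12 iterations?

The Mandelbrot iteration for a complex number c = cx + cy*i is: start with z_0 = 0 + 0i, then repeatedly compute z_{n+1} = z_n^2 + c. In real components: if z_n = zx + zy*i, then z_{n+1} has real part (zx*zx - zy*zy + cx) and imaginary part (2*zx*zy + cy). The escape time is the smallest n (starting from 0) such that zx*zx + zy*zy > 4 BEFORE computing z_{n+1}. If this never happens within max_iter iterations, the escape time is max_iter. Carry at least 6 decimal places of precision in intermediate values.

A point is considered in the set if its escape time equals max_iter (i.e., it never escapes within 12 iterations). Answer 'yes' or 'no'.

z_0 = 0 + 0i, c = 0.9940 + 0.0920i
Iter 1: z = 0.9940 + 0.0920i, |z|^2 = 0.9965
Iter 2: z = 1.9736 + 0.2749i, |z|^2 = 3.9706
Iter 3: z = 4.8134 + 1.1771i, |z|^2 = 24.5545
Escaped at iteration 3

Answer: no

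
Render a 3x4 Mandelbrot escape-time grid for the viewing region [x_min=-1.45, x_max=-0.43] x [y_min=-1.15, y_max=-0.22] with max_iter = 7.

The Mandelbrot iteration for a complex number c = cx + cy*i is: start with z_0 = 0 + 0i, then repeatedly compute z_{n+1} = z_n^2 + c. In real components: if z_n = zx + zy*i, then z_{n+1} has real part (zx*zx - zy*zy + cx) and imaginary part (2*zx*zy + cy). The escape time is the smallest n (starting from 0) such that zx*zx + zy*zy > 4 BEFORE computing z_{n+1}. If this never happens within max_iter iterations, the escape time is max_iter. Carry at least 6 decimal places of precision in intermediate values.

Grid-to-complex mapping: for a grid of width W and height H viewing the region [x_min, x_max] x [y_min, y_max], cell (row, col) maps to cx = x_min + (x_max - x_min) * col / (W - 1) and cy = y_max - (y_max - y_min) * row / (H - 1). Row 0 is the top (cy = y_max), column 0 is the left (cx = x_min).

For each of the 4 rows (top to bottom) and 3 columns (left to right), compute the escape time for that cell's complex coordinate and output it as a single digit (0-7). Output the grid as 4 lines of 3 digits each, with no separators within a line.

(row=0, col=0): c = -1.4500 + -0.2200i → escape time 5
(row=0, col=1): c = -0.9400 + -0.2200i → escape time 7
(row=0, col=2): c = -0.4300 + -0.2200i → escape time 7
(row=1, col=0): c = -1.4500 + -0.5300i → escape time 3
(row=1, col=1): c = -0.9400 + -0.5300i → escape time 5
(row=1, col=2): c = -0.4300 + -0.5300i → escape time 7
(row=2, col=0): c = -1.4500 + -0.8400i → escape time 3
(row=2, col=1): c = -0.9400 + -0.8400i → escape time 3
(row=2, col=2): c = -0.4300 + -0.8400i → escape time 5
(row=3, col=0): c = -1.4500 + -1.1500i → escape time 2
(row=3, col=1): c = -0.9400 + -1.1500i → escape time 3
(row=3, col=2): c = -0.4300 + -1.1500i → escape time 3

Answer: 577
357
335
233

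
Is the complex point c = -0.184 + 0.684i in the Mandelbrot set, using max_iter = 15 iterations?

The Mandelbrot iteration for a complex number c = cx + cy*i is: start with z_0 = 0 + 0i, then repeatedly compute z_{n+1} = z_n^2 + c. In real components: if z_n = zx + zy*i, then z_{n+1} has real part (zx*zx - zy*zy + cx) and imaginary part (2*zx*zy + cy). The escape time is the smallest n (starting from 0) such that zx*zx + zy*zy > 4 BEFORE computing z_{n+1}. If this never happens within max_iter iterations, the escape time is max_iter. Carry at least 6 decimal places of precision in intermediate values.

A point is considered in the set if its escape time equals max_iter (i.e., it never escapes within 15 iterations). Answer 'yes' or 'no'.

z_0 = 0 + 0i, c = -0.1840 + 0.6840i
Iter 1: z = -0.1840 + 0.6840i, |z|^2 = 0.5017
Iter 2: z = -0.6180 + 0.4323i, |z|^2 = 0.5688
Iter 3: z = 0.0111 + 0.1497i, |z|^2 = 0.0225
Iter 4: z = -0.2063 + 0.6873i, |z|^2 = 0.5149
Iter 5: z = -0.6138 + 0.4004i, |z|^2 = 0.5371
Iter 6: z = 0.0324 + 0.1924i, |z|^2 = 0.0381
Iter 7: z = -0.2200 + 0.6965i, |z|^2 = 0.5335
Iter 8: z = -0.6207 + 0.3776i, |z|^2 = 0.5279
Iter 9: z = 0.0587 + 0.2152i, |z|^2 = 0.0498
Iter 10: z = -0.2269 + 0.7093i, |z|^2 = 0.5545
Iter 11: z = -0.6356 + 0.3622i, |z|^2 = 0.5351
Iter 12: z = 0.0888 + 0.2236i, |z|^2 = 0.0579
Iter 13: z = -0.2261 + 0.7237i, |z|^2 = 0.5749
Iter 14: z = -0.6566 + 0.3567i, |z|^2 = 0.5584
Did not escape in 15 iterations → in set

Answer: yes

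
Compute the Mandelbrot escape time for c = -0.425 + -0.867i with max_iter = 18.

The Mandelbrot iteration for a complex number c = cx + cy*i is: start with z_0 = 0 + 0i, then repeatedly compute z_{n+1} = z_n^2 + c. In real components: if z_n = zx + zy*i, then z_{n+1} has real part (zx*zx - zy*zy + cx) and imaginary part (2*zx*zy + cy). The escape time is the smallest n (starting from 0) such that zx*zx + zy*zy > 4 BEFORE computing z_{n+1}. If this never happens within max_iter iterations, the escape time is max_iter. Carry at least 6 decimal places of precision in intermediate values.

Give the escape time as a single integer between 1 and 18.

Answer: 5

Derivation:
z_0 = 0 + 0i, c = -0.4250 + -0.8670i
Iter 1: z = -0.4250 + -0.8670i, |z|^2 = 0.9323
Iter 2: z = -0.9961 + -0.1300i, |z|^2 = 1.0091
Iter 3: z = 0.5502 + -0.6079i, |z|^2 = 0.6723
Iter 4: z = -0.4918 + -1.5360i, |z|^2 = 2.6012
Iter 5: z = -2.5424 + 0.6439i, |z|^2 = 6.8784
Escaped at iteration 5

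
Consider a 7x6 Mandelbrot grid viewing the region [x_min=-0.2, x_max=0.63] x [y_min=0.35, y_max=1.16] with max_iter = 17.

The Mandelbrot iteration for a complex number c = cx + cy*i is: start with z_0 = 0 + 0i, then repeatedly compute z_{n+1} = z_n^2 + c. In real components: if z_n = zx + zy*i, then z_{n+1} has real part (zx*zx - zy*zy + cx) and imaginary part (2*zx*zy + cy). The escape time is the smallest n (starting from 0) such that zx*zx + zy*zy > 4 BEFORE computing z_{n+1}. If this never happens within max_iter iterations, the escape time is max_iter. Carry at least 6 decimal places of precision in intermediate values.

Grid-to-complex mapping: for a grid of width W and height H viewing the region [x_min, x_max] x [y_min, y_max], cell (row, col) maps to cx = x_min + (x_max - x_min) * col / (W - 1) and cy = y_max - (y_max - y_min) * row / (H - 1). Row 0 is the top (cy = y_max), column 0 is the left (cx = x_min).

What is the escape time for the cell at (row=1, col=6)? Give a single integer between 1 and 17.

z_0 = 0 + 0i, c = 0.6300 + 0.9980i
Iter 1: z = 0.6300 + 0.9980i, |z|^2 = 1.3929
Iter 2: z = 0.0309 + 2.2555i, |z|^2 = 5.0881
Escaped at iteration 2

Answer: 2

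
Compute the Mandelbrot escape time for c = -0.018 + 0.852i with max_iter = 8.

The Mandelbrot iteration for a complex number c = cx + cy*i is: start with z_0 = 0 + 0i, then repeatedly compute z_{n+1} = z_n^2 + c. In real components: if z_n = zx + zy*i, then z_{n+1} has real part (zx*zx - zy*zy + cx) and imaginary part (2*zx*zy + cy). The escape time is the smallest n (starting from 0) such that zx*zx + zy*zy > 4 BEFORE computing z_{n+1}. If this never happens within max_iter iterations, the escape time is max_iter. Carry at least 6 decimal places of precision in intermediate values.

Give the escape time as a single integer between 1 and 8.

Answer: 8

Derivation:
z_0 = 0 + 0i, c = -0.0180 + 0.8520i
Iter 1: z = -0.0180 + 0.8520i, |z|^2 = 0.7262
Iter 2: z = -0.7436 + 0.8213i, |z|^2 = 1.2275
Iter 3: z = -0.1397 + -0.3694i, |z|^2 = 0.1560
Iter 4: z = -0.1350 + 0.9552i, |z|^2 = 0.9306
Iter 5: z = -0.9122 + 0.5941i, |z|^2 = 1.1851
Iter 6: z = 0.4611 + -0.2319i, |z|^2 = 0.2664
Iter 7: z = 0.1408 + 0.6381i, |z|^2 = 0.4270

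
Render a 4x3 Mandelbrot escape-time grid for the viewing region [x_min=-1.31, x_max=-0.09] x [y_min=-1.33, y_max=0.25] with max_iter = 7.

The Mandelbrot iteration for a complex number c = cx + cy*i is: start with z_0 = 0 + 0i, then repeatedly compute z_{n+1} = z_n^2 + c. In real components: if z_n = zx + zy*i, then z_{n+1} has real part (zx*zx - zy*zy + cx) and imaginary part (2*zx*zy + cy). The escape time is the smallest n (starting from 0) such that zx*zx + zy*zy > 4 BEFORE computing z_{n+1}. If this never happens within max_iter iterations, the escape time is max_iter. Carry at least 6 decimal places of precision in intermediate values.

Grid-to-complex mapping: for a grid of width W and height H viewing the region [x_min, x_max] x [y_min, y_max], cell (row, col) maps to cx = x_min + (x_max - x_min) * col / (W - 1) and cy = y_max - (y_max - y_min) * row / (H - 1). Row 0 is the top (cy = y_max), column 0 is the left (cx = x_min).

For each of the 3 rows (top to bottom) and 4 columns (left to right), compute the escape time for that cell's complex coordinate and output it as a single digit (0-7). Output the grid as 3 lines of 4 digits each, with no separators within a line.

(row=0, col=0): c = -1.3100 + 0.2500i → escape time 7
(row=0, col=1): c = -0.9033 + 0.2500i → escape time 7
(row=0, col=2): c = -0.4967 + 0.2500i → escape time 7
(row=0, col=3): c = -0.0900 + 0.2500i → escape time 7
(row=1, col=0): c = -1.3100 + -0.5400i → escape time 3
(row=1, col=1): c = -0.9033 + -0.5400i → escape time 5
(row=1, col=2): c = -0.4967 + -0.5400i → escape time 7
(row=1, col=3): c = -0.0900 + -0.5400i → escape time 7
(row=2, col=0): c = -1.3100 + -1.3300i → escape time 2
(row=2, col=1): c = -0.9033 + -1.3300i → escape time 2
(row=2, col=2): c = -0.4967 + -1.3300i → escape time 2
(row=2, col=3): c = -0.0900 + -1.3300i → escape time 2

Answer: 7777
3577
2222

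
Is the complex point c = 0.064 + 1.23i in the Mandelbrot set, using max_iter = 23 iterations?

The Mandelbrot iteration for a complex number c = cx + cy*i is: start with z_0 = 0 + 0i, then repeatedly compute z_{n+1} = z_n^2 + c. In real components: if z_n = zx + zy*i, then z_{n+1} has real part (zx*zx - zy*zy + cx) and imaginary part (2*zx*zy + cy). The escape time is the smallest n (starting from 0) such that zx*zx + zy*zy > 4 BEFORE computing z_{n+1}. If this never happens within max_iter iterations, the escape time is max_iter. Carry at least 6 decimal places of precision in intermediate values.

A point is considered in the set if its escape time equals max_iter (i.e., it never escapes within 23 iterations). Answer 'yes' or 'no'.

z_0 = 0 + 0i, c = 0.0640 + 1.2300i
Iter 1: z = 0.0640 + 1.2300i, |z|^2 = 1.5170
Iter 2: z = -1.4448 + 1.3874i, |z|^2 = 4.0124
Escaped at iteration 2

Answer: no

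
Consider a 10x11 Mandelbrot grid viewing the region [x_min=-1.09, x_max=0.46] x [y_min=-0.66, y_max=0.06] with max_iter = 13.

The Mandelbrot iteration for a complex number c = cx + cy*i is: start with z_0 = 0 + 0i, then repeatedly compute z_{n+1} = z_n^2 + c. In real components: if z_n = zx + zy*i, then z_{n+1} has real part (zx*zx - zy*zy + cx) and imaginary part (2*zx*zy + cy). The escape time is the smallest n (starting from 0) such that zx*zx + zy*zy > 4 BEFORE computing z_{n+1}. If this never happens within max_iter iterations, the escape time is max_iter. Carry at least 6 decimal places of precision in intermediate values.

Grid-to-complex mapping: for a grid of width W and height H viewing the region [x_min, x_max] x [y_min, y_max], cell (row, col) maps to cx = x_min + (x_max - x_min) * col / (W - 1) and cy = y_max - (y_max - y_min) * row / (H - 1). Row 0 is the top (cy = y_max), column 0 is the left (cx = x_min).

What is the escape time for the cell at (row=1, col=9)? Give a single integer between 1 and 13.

Answer: 5

Derivation:
z_0 = 0 + 0i, c = 0.4600 + -0.0120i
Iter 1: z = 0.4600 + -0.0120i, |z|^2 = 0.2117
Iter 2: z = 0.6715 + -0.0230i, |z|^2 = 0.4514
Iter 3: z = 0.9103 + -0.0429i, |z|^2 = 0.8305
Iter 4: z = 1.2868 + -0.0902i, |z|^2 = 1.6641
Iter 5: z = 2.1078 + -0.2441i, |z|^2 = 4.5025
Escaped at iteration 5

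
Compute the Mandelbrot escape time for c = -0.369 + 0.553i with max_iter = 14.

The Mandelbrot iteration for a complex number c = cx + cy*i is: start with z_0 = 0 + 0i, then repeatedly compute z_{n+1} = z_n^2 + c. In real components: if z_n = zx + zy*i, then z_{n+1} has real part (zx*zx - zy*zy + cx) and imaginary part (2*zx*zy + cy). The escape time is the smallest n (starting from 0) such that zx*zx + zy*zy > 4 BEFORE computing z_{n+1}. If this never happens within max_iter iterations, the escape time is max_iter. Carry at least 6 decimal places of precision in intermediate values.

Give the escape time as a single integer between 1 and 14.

Answer: 14

Derivation:
z_0 = 0 + 0i, c = -0.3690 + 0.5530i
Iter 1: z = -0.3690 + 0.5530i, |z|^2 = 0.4420
Iter 2: z = -0.5386 + 0.1449i, |z|^2 = 0.3111
Iter 3: z = -0.0999 + 0.3969i, |z|^2 = 0.1675
Iter 4: z = -0.5166 + 0.4737i, |z|^2 = 0.4913
Iter 5: z = -0.3266 + 0.0636i, |z|^2 = 0.1107
Iter 6: z = -0.2664 + 0.5115i, |z|^2 = 0.3326
Iter 7: z = -0.5597 + 0.2805i, |z|^2 = 0.3919
Iter 8: z = -0.1345 + 0.2390i, |z|^2 = 0.0752
Iter 9: z = -0.4081 + 0.4887i, |z|^2 = 0.4054
Iter 10: z = -0.4413 + 0.1542i, |z|^2 = 0.2185
Iter 11: z = -0.1980 + 0.4169i, |z|^2 = 0.2130
Iter 12: z = -0.5036 + 0.3879i, |z|^2 = 0.4041
Iter 13: z = -0.2658 + 0.1623i, |z|^2 = 0.0970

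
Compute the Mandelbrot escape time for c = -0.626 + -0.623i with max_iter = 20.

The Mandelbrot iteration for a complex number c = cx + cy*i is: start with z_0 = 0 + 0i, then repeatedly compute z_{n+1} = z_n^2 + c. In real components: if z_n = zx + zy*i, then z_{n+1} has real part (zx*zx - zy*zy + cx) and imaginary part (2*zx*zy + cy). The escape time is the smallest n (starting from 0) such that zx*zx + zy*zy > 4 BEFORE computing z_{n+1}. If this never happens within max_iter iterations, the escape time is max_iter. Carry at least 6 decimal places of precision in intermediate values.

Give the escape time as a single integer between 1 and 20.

Answer: 9

Derivation:
z_0 = 0 + 0i, c = -0.6260 + -0.6230i
Iter 1: z = -0.6260 + -0.6230i, |z|^2 = 0.7800
Iter 2: z = -0.6223 + 0.1570i, |z|^2 = 0.4118
Iter 3: z = -0.2634 + -0.8184i, |z|^2 = 0.7392
Iter 4: z = -1.2263 + -0.1918i, |z|^2 = 1.5407
Iter 5: z = 0.8411 + -0.1526i, |z|^2 = 0.7308
Iter 6: z = 0.0582 + -0.8797i, |z|^2 = 0.7772
Iter 7: z = -1.3965 + -0.7254i, |z|^2 = 2.4764
Iter 8: z = 0.7978 + 1.4031i, |z|^2 = 2.6052
Iter 9: z = -1.9582 + 1.6159i, |z|^2 = 6.4455
Escaped at iteration 9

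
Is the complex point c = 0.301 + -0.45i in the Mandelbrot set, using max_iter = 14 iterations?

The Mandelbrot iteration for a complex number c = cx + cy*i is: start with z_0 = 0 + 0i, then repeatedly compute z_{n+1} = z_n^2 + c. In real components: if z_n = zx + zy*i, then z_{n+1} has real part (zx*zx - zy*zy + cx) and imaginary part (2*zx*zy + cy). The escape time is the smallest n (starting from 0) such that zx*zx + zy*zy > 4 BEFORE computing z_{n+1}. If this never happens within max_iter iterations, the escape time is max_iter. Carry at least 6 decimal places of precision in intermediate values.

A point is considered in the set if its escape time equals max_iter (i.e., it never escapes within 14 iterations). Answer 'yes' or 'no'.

z_0 = 0 + 0i, c = 0.3010 + -0.4500i
Iter 1: z = 0.3010 + -0.4500i, |z|^2 = 0.2931
Iter 2: z = 0.1891 + -0.7209i, |z|^2 = 0.5555
Iter 3: z = -0.1829 + -0.7226i, |z|^2 = 0.5557
Iter 4: z = -0.1878 + -0.1856i, |z|^2 = 0.0697
Iter 5: z = 0.3018 + -0.3803i, |z|^2 = 0.2357
Iter 6: z = 0.2475 + -0.6796i, |z|^2 = 0.5230
Iter 7: z = -0.0996 + -0.7863i, |z|^2 = 0.6282
Iter 8: z = -0.3074 + -0.2934i, |z|^2 = 0.1806
Iter 9: z = 0.3094 + -0.2696i, |z|^2 = 0.1684
Iter 10: z = 0.3240 + -0.6168i, |z|^2 = 0.4855
Iter 11: z = 0.0255 + -0.8497i, |z|^2 = 0.7227
Iter 12: z = -0.4204 + -0.4934i, |z|^2 = 0.4201
Iter 13: z = 0.2343 + -0.0352i, |z|^2 = 0.0561
Did not escape in 14 iterations → in set

Answer: yes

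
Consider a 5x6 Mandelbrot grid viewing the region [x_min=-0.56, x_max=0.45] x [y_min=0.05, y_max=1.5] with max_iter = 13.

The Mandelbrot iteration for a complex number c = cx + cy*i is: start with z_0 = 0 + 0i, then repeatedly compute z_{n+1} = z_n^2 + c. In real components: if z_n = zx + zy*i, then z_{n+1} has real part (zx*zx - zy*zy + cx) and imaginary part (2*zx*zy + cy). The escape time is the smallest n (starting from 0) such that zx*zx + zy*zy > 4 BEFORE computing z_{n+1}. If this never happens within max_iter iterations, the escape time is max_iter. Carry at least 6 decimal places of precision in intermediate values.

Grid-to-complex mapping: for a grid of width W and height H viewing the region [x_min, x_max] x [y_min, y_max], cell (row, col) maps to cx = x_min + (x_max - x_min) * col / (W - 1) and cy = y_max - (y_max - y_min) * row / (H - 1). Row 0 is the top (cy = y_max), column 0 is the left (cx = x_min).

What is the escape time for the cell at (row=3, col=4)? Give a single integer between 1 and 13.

Answer: 5

Derivation:
z_0 = 0 + 0i, c = 0.4500 + 0.6300i
Iter 1: z = 0.4500 + 0.6300i, |z|^2 = 0.5994
Iter 2: z = 0.2556 + 1.1970i, |z|^2 = 1.4981
Iter 3: z = -0.9175 + 1.2419i, |z|^2 = 2.3841
Iter 4: z = -0.2506 + -1.6488i, |z|^2 = 2.7815
Iter 5: z = -2.2059 + 1.4563i, |z|^2 = 6.9868
Escaped at iteration 5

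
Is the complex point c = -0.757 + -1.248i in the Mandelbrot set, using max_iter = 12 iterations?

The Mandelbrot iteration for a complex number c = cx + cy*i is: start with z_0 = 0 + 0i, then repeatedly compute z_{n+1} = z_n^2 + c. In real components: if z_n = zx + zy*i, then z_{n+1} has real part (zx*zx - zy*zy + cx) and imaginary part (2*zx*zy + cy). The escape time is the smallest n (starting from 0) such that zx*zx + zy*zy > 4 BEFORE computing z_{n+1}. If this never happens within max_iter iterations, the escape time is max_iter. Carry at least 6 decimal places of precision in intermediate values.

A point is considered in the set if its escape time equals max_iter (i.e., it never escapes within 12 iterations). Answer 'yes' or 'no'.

Answer: no

Derivation:
z_0 = 0 + 0i, c = -0.7570 + -1.2480i
Iter 1: z = -0.7570 + -1.2480i, |z|^2 = 2.1306
Iter 2: z = -1.7415 + 0.6415i, |z|^2 = 3.4442
Iter 3: z = 1.8642 + -3.4822i, |z|^2 = 15.6008
Escaped at iteration 3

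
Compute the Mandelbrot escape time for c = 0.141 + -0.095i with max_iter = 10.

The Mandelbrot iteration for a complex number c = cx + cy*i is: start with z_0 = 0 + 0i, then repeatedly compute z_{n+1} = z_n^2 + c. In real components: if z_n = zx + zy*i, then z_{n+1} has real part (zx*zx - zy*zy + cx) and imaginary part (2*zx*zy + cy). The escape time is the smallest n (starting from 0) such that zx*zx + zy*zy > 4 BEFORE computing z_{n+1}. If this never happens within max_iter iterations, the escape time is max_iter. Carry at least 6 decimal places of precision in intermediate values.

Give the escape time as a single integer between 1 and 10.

Answer: 10

Derivation:
z_0 = 0 + 0i, c = 0.1410 + -0.0950i
Iter 1: z = 0.1410 + -0.0950i, |z|^2 = 0.0289
Iter 2: z = 0.1519 + -0.1218i, |z|^2 = 0.0379
Iter 3: z = 0.1492 + -0.1320i, |z|^2 = 0.0397
Iter 4: z = 0.1458 + -0.1344i, |z|^2 = 0.0393
Iter 5: z = 0.1442 + -0.1342i, |z|^2 = 0.0388
Iter 6: z = 0.1438 + -0.1337i, |z|^2 = 0.0386
Iter 7: z = 0.1438 + -0.1335i, |z|^2 = 0.0385
Iter 8: z = 0.1439 + -0.1334i, |z|^2 = 0.0385
Iter 9: z = 0.1439 + -0.1334i, |z|^2 = 0.0385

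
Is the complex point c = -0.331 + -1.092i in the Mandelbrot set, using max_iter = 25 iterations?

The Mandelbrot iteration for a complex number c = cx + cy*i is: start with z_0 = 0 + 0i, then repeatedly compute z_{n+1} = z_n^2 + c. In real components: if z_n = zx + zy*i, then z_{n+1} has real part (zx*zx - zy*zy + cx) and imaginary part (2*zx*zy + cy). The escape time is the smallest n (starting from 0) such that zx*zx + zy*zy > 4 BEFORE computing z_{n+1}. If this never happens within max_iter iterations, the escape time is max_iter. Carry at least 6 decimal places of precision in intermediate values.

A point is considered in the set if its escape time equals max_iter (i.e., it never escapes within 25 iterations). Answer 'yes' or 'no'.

z_0 = 0 + 0i, c = -0.3310 + -1.0920i
Iter 1: z = -0.3310 + -1.0920i, |z|^2 = 1.3020
Iter 2: z = -1.4139 + -0.3691i, |z|^2 = 2.1354
Iter 3: z = 1.5319 + -0.0483i, |z|^2 = 2.3490
Iter 4: z = 2.0134 + -1.2399i, |z|^2 = 5.5909
Escaped at iteration 4

Answer: no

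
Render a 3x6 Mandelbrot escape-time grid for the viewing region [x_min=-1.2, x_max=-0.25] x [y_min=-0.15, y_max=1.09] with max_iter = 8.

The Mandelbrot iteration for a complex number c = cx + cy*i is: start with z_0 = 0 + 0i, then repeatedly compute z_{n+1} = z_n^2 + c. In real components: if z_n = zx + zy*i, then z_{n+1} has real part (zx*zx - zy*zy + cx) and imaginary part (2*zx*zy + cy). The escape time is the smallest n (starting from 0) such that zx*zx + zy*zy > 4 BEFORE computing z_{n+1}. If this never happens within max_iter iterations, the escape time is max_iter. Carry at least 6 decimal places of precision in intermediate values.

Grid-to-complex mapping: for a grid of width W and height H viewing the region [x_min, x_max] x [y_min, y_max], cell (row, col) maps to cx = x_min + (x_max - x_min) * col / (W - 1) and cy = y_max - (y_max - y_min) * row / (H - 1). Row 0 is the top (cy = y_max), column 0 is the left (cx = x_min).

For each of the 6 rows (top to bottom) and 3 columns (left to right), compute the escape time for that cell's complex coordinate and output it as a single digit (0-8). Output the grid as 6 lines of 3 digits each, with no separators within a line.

Answer: 336
348
368
888
888
888

Derivation:
(row=0, col=0): c = -1.2000 + 1.0900i → escape time 3
(row=0, col=1): c = -0.7250 + 1.0900i → escape time 3
(row=0, col=2): c = -0.2500 + 1.0900i → escape time 6
(row=1, col=0): c = -1.2000 + 0.8420i → escape time 3
(row=1, col=1): c = -0.7250 + 0.8420i → escape time 4
(row=1, col=2): c = -0.2500 + 0.8420i → escape time 8
(row=2, col=0): c = -1.2000 + 0.5940i → escape time 3
(row=2, col=1): c = -0.7250 + 0.5940i → escape time 6
(row=2, col=2): c = -0.2500 + 0.5940i → escape time 8
(row=3, col=0): c = -1.2000 + 0.3460i → escape time 8
(row=3, col=1): c = -0.7250 + 0.3460i → escape time 8
(row=3, col=2): c = -0.2500 + 0.3460i → escape time 8
(row=4, col=0): c = -1.2000 + 0.0980i → escape time 8
(row=4, col=1): c = -0.7250 + 0.0980i → escape time 8
(row=4, col=2): c = -0.2500 + 0.0980i → escape time 8
(row=5, col=0): c = -1.2000 + -0.1500i → escape time 8
(row=5, col=1): c = -0.7250 + -0.1500i → escape time 8
(row=5, col=2): c = -0.2500 + -0.1500i → escape time 8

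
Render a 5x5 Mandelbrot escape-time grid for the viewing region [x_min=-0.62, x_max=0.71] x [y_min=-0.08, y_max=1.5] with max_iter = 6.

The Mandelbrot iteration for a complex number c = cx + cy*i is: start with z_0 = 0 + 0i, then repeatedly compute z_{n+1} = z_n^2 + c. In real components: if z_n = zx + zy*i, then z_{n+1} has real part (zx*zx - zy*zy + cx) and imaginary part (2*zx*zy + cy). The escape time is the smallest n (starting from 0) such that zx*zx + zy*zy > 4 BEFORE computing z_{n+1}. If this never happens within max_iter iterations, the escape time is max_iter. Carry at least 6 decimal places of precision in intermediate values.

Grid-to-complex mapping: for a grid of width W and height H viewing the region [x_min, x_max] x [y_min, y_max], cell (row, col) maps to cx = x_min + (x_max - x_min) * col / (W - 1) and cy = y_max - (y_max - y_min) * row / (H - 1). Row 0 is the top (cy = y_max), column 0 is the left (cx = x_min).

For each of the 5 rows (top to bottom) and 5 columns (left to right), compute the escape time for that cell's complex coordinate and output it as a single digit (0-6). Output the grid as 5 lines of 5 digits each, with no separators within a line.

(row=0, col=0): c = -0.6200 + 1.5000i → escape time 2
(row=0, col=1): c = -0.2875 + 1.5000i → escape time 2
(row=0, col=2): c = 0.0450 + 1.5000i → escape time 2
(row=0, col=3): c = 0.3775 + 1.5000i → escape time 2
(row=0, col=4): c = 0.7100 + 1.5000i → escape time 2
(row=1, col=0): c = -0.6200 + 1.1050i → escape time 3
(row=1, col=1): c = -0.2875 + 1.1050i → escape time 4
(row=1, col=2): c = 0.0450 + 1.1050i → escape time 4
(row=1, col=3): c = 0.3775 + 1.1050i → escape time 2
(row=1, col=4): c = 0.7100 + 1.1050i → escape time 2
(row=2, col=0): c = -0.6200 + 0.7100i → escape time 6
(row=2, col=1): c = -0.2875 + 0.7100i → escape time 6
(row=2, col=2): c = 0.0450 + 0.7100i → escape time 6
(row=2, col=3): c = 0.3775 + 0.7100i → escape time 6
(row=2, col=4): c = 0.7100 + 0.7100i → escape time 3
(row=3, col=0): c = -0.6200 + 0.3150i → escape time 6
(row=3, col=1): c = -0.2875 + 0.3150i → escape time 6
(row=3, col=2): c = 0.0450 + 0.3150i → escape time 6
(row=3, col=3): c = 0.3775 + 0.3150i → escape time 6
(row=3, col=4): c = 0.7100 + 0.3150i → escape time 3
(row=4, col=0): c = -0.6200 + -0.0800i → escape time 6
(row=4, col=1): c = -0.2875 + -0.0800i → escape time 6
(row=4, col=2): c = 0.0450 + -0.0800i → escape time 6
(row=4, col=3): c = 0.3775 + -0.0800i → escape time 6
(row=4, col=4): c = 0.7100 + -0.0800i → escape time 3

Answer: 22222
34422
66663
66663
66663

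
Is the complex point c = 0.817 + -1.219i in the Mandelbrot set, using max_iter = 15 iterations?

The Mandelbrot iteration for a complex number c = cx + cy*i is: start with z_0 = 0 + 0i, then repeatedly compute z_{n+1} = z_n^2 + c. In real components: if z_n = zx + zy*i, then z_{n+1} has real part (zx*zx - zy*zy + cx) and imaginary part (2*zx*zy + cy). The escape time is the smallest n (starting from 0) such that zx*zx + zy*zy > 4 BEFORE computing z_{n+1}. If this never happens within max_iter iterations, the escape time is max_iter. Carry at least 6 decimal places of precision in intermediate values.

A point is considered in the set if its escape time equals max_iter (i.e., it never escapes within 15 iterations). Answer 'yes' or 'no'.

Answer: no

Derivation:
z_0 = 0 + 0i, c = 0.8170 + -1.2190i
Iter 1: z = 0.8170 + -1.2190i, |z|^2 = 2.1535
Iter 2: z = -0.0015 + -3.2108i, |z|^2 = 10.3095
Escaped at iteration 2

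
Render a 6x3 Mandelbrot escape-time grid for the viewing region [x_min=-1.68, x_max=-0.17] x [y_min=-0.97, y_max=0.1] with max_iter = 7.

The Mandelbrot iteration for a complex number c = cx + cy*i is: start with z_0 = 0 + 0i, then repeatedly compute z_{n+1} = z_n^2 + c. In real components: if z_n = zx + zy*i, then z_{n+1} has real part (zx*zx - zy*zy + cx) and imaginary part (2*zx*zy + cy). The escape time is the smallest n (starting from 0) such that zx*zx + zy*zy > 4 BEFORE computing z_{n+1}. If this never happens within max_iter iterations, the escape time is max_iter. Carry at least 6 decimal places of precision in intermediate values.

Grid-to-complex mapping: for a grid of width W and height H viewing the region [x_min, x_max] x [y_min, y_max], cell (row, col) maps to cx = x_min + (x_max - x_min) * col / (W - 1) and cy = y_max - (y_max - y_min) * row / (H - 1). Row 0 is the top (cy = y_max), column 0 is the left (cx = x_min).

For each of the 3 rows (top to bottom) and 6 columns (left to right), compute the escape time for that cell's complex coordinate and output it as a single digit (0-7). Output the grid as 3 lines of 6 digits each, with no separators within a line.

(row=0, col=0): c = -1.6800 + 0.1000i → escape time 6
(row=0, col=1): c = -1.3780 + 0.1000i → escape time 7
(row=0, col=2): c = -1.0760 + 0.1000i → escape time 7
(row=0, col=3): c = -0.7740 + 0.1000i → escape time 7
(row=0, col=4): c = -0.4720 + 0.1000i → escape time 7
(row=0, col=5): c = -0.1700 + 0.1000i → escape time 7
(row=1, col=0): c = -1.6800 + -0.4350i → escape time 3
(row=1, col=1): c = -1.3780 + -0.4350i → escape time 4
(row=1, col=2): c = -1.0760 + -0.4350i → escape time 6
(row=1, col=3): c = -0.7740 + -0.4350i → escape time 7
(row=1, col=4): c = -0.4720 + -0.4350i → escape time 7
(row=1, col=5): c = -0.1700 + -0.4350i → escape time 7
(row=2, col=0): c = -1.6800 + -0.9700i → escape time 2
(row=2, col=1): c = -1.3780 + -0.9700i → escape time 3
(row=2, col=2): c = -1.0760 + -0.9700i → escape time 3
(row=2, col=3): c = -0.7740 + -0.9700i → escape time 3
(row=2, col=4): c = -0.4720 + -0.9700i → escape time 4
(row=2, col=5): c = -0.1700 + -0.9700i → escape time 7

Answer: 677777
346777
233347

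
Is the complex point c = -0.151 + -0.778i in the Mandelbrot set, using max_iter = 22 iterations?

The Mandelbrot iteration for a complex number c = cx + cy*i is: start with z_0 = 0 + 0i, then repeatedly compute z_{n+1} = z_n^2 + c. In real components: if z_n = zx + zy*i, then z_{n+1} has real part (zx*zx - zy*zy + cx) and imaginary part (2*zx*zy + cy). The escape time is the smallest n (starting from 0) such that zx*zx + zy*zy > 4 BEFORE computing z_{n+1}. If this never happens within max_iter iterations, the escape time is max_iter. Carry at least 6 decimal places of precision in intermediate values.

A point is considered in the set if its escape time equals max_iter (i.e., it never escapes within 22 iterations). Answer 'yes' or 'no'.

Answer: yes

Derivation:
z_0 = 0 + 0i, c = -0.1510 + -0.7780i
Iter 1: z = -0.1510 + -0.7780i, |z|^2 = 0.6281
Iter 2: z = -0.7335 + -0.5430i, |z|^2 = 0.8329
Iter 3: z = 0.0921 + 0.0186i, |z|^2 = 0.0088
Iter 4: z = -0.1429 + -0.7746i, |z|^2 = 0.6204
Iter 5: z = -0.7305 + -0.5567i, |z|^2 = 0.8436
Iter 6: z = 0.0728 + 0.0354i, |z|^2 = 0.0066
Iter 7: z = -0.1470 + -0.7729i, |z|^2 = 0.6189
Iter 8: z = -0.7267 + -0.5509i, |z|^2 = 0.8315
Iter 9: z = 0.0737 + 0.0226i, |z|^2 = 0.0059
Iter 10: z = -0.1461 + -0.7747i, |z|^2 = 0.6215
Iter 11: z = -0.7298 + -0.5517i, |z|^2 = 0.8369
Iter 12: z = 0.0772 + 0.0272i, |z|^2 = 0.0067
Iter 13: z = -0.1458 + -0.7738i, |z|^2 = 0.6200
Iter 14: z = -0.7285 + -0.5524i, |z|^2 = 0.8359
Iter 15: z = 0.0746 + 0.0269i, |z|^2 = 0.0063
Iter 16: z = -0.1462 + -0.7740i, |z|^2 = 0.6204
Iter 17: z = -0.7287 + -0.5518i, |z|^2 = 0.8354
Iter 18: z = 0.0756 + 0.0261i, |z|^2 = 0.0064
Iter 19: z = -0.1460 + -0.7741i, |z|^2 = 0.6205
Iter 20: z = -0.7288 + -0.5520i, |z|^2 = 0.8359
Iter 21: z = 0.0755 + 0.0267i, |z|^2 = 0.0064
Did not escape in 22 iterations → in set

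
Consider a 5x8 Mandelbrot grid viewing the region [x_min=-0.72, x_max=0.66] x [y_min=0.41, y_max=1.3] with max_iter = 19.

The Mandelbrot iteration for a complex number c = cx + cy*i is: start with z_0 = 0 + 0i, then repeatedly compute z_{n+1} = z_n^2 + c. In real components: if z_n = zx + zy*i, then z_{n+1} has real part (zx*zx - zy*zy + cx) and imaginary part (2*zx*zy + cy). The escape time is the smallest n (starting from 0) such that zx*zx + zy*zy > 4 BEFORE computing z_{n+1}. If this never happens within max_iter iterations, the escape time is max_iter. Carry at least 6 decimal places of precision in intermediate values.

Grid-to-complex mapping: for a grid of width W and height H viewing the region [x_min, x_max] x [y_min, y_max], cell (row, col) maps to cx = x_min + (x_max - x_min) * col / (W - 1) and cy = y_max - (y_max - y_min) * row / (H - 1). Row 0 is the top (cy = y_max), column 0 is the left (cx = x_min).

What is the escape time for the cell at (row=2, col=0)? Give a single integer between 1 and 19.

z_0 = 0 + 0i, c = -0.7200 + 1.0457i
Iter 1: z = -0.7200 + 1.0457i, |z|^2 = 1.6119
Iter 2: z = -1.2951 + -0.4601i, |z|^2 = 1.8890
Iter 3: z = 0.7456 + 2.2375i, |z|^2 = 5.5625
Escaped at iteration 3

Answer: 3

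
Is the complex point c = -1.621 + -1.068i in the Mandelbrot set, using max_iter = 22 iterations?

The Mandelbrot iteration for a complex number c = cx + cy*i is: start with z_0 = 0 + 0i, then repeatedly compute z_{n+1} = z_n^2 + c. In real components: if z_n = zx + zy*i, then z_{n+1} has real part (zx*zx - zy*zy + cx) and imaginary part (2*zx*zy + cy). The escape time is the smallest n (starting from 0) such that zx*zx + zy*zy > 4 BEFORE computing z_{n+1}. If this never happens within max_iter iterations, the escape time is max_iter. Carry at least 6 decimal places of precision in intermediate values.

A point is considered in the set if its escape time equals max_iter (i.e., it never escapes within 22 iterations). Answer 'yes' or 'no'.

z_0 = 0 + 0i, c = -1.6210 + -1.0680i
Iter 1: z = -1.6210 + -1.0680i, |z|^2 = 3.7683
Iter 2: z = -0.1340 + 2.3945i, |z|^2 = 5.7514
Escaped at iteration 2

Answer: no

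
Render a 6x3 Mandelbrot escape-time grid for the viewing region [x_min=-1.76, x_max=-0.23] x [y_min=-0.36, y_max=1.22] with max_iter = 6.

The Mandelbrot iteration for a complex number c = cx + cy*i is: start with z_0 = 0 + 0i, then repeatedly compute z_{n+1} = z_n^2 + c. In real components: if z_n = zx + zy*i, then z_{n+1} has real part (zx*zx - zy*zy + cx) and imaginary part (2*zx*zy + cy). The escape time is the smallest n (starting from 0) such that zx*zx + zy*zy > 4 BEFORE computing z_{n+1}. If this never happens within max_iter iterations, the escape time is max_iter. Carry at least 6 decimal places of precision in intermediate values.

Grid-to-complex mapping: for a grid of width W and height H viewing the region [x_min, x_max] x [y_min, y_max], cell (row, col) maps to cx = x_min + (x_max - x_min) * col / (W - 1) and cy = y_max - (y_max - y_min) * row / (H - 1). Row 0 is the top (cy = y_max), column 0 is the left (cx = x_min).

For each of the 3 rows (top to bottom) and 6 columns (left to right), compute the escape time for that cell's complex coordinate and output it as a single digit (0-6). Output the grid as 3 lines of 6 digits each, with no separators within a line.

Answer: 122333
346666
356666

Derivation:
(row=0, col=0): c = -1.7600 + 1.2200i → escape time 1
(row=0, col=1): c = -1.4540 + 1.2200i → escape time 2
(row=0, col=2): c = -1.1480 + 1.2200i → escape time 2
(row=0, col=3): c = -0.8420 + 1.2200i → escape time 3
(row=0, col=4): c = -0.5360 + 1.2200i → escape time 3
(row=0, col=5): c = -0.2300 + 1.2200i → escape time 3
(row=1, col=0): c = -1.7600 + 0.4300i → escape time 3
(row=1, col=1): c = -1.4540 + 0.4300i → escape time 4
(row=1, col=2): c = -1.1480 + 0.4300i → escape time 6
(row=1, col=3): c = -0.8420 + 0.4300i → escape time 6
(row=1, col=4): c = -0.5360 + 0.4300i → escape time 6
(row=1, col=5): c = -0.2300 + 0.4300i → escape time 6
(row=2, col=0): c = -1.7600 + -0.3600i → escape time 3
(row=2, col=1): c = -1.4540 + -0.3600i → escape time 5
(row=2, col=2): c = -1.1480 + -0.3600i → escape time 6
(row=2, col=3): c = -0.8420 + -0.3600i → escape time 6
(row=2, col=4): c = -0.5360 + -0.3600i → escape time 6
(row=2, col=5): c = -0.2300 + -0.3600i → escape time 6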